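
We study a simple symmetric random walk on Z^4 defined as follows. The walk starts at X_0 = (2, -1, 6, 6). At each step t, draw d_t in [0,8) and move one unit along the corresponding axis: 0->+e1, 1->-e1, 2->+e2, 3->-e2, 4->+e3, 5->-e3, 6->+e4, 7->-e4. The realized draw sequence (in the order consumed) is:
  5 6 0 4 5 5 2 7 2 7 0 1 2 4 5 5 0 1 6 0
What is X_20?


(4, 2, 3, 6)

t=0: X=(2, -1, 6, 6), d=5 → -e3, X_1=(2, -1, 5, 6)
t=1: X=(2, -1, 5, 6), d=6 → +e4, X_2=(2, -1, 5, 7)
t=2: X=(2, -1, 5, 7), d=0 → +e1, X_3=(3, -1, 5, 7)
t=3: X=(3, -1, 5, 7), d=4 → +e3, X_4=(3, -1, 6, 7)
t=4: X=(3, -1, 6, 7), d=5 → -e3, X_5=(3, -1, 5, 7)
t=5: X=(3, -1, 5, 7), d=5 → -e3, X_6=(3, -1, 4, 7)
t=6: X=(3, -1, 4, 7), d=2 → +e2, X_7=(3, 0, 4, 7)
t=7: X=(3, 0, 4, 7), d=7 → -e4, X_8=(3, 0, 4, 6)
t=8: X=(3, 0, 4, 6), d=2 → +e2, X_9=(3, 1, 4, 6)
t=9: X=(3, 1, 4, 6), d=7 → -e4, X_10=(3, 1, 4, 5)
t=10: X=(3, 1, 4, 5), d=0 → +e1, X_11=(4, 1, 4, 5)
t=11: X=(4, 1, 4, 5), d=1 → -e1, X_12=(3, 1, 4, 5)
t=12: X=(3, 1, 4, 5), d=2 → +e2, X_13=(3, 2, 4, 5)
t=13: X=(3, 2, 4, 5), d=4 → +e3, X_14=(3, 2, 5, 5)
t=14: X=(3, 2, 5, 5), d=5 → -e3, X_15=(3, 2, 4, 5)
t=15: X=(3, 2, 4, 5), d=5 → -e3, X_16=(3, 2, 3, 5)
t=16: X=(3, 2, 3, 5), d=0 → +e1, X_17=(4, 2, 3, 5)
t=17: X=(4, 2, 3, 5), d=1 → -e1, X_18=(3, 2, 3, 5)
t=18: X=(3, 2, 3, 5), d=6 → +e4, X_19=(3, 2, 3, 6)
t=19: X=(3, 2, 3, 6), d=0 → +e1, X_20=(4, 2, 3, 6)


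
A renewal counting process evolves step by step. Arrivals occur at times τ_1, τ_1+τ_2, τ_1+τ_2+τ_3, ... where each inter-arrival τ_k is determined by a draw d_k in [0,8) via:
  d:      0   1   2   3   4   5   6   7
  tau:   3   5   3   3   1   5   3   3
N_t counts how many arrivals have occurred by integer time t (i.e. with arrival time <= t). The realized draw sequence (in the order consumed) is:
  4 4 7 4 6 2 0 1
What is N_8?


draw d_1=4: τ_1=1, arrival time A_1=1
draw d_2=4: τ_2=1, arrival time A_2=2
draw d_3=7: τ_3=3, arrival time A_3=5
draw d_4=4: τ_4=1, arrival time A_4=6
draw d_5=6: τ_5=3, arrival time A_5=9
draw d_6=2: τ_6=3, arrival time A_6=12
draw d_7=0: τ_7=3, arrival time A_7=15
draw d_8=1: τ_8=5, arrival time A_8=20
N_t over t=0..8: 0:0 1:1 2:2 3:2 4:2 5:3 6:4 7:4 8:4

4


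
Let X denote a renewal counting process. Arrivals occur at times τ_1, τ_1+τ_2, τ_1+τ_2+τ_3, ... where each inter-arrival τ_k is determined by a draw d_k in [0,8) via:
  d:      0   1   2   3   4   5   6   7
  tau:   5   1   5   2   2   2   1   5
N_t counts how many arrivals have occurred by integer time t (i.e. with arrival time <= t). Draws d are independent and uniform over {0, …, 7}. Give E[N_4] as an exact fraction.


Inter-arrival values over d=0..7: [5, 1, 5, 2, 2, 2, 1, 5]
Each d has probability 1/8, so the pmf of τ is: f(1) = 1/4, f(2) = 3/8, f(5) = 3/8
Renewal equation for m(n) = E[N_n]: condition on τ_1 = k (if k <= n, one arrival plus a fresh copy on the remaining n−k steps): m(n) = F(n) + Σ_{k<=n} f(k)·m(n−k), where F(n) = P(τ <= n) and m(0) = 0
m(1) = F(1) = 1/4
m(2) = F(2) + f(1)·m(1) = 5/8 + 1/4·1/4 = 11/16
m(3) = F(3) + f(1)·m(2) + f(2)·m(1) = 5/8 + 1/4·11/16 + 3/8·1/4 = 57/64
m(4) = F(4) + f(1)·m(3) + f(2)·m(2) = 5/8 + 1/4·57/64 + 3/8·11/16 = 283/256
E[N_4] = m(4) = 283/256

283/256


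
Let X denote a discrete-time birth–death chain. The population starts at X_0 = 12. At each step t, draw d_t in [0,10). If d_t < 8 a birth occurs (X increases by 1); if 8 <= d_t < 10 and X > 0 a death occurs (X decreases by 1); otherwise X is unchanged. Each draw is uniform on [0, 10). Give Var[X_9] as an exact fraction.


X can drop by at most 1 per step and X_0 = 12 > T = 9, so X_t >= 12 − t >= 3 > 0 for every t <= 9: the floor at 0 (the 'and X > 0' condition) never binds. Hence X_9 = X_0 + Σ_{t<9} Y_t with i.i.d. increments Y_t = y(d_t) ∈ {+1, −1, 0}.
Outcome values over d=0..9: [1, 1, 1, 1, 1, 1, 1, 1, -1, -1]
Σy = 6, Σy² = 10, M = 10
μ = 6/10 = 3/5,  σ² = 10/10 − (3/5)² = 16/25
Independent increments: Var[X_9] = 9·σ² = 9·(16/25) = 144/25

144/25


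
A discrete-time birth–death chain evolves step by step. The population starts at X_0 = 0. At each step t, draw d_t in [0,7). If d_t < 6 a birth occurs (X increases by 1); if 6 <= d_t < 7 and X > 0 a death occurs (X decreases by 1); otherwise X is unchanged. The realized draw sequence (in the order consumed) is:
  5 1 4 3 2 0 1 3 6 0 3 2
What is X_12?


t=0: X=0, d=5 → birth, X_1=1
t=1: X=1, d=1 → birth, X_2=2
t=2: X=2, d=4 → birth, X_3=3
t=3: X=3, d=3 → birth, X_4=4
t=4: X=4, d=2 → birth, X_5=5
t=5: X=5, d=0 → birth, X_6=6
t=6: X=6, d=1 → birth, X_7=7
t=7: X=7, d=3 → birth, X_8=8
t=8: X=8, d=6 → death, X_9=7
t=9: X=7, d=0 → birth, X_10=8
t=10: X=8, d=3 → birth, X_11=9
t=11: X=9, d=2 → birth, X_12=10

10


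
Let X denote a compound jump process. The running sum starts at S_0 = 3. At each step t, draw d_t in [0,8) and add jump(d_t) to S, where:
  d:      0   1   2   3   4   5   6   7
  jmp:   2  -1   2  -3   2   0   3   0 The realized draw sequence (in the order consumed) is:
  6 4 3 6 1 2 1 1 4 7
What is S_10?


9

t=0: S=3, d=6, jump=3, S_1=6
t=1: S=6, d=4, jump=2, S_2=8
t=2: S=8, d=3, jump=-3, S_3=5
t=3: S=5, d=6, jump=3, S_4=8
t=4: S=8, d=1, jump=-1, S_5=7
t=5: S=7, d=2, jump=2, S_6=9
t=6: S=9, d=1, jump=-1, S_7=8
t=7: S=8, d=1, jump=-1, S_8=7
t=8: S=7, d=4, jump=2, S_9=9
t=9: S=9, d=7, jump=0, S_10=9


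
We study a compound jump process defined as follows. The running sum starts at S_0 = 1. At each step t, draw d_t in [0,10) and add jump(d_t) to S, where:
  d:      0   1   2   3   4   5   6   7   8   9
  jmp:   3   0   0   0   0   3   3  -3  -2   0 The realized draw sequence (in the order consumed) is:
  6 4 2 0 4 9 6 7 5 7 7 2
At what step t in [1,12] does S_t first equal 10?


7

t=0: S=1, d=6, jump=3, S_1=4
t=1: S=4, d=4, jump=0, S_2=4
t=2: S=4, d=2, jump=0, S_3=4
t=3: S=4, d=0, jump=3, S_4=7
t=4: S=7, d=4, jump=0, S_5=7
t=5: S=7, d=9, jump=0, S_6=7
t=6: S=7, d=6, jump=3, S_7=10
t=7: S=10, d=7, jump=-3, S_8=7
t=8: S=7, d=5, jump=3, S_9=10
t=9: S=10, d=7, jump=-3, S_10=7
t=10: S=7, d=7, jump=-3, S_11=4
t=11: S=4, d=2, jump=0, S_12=4


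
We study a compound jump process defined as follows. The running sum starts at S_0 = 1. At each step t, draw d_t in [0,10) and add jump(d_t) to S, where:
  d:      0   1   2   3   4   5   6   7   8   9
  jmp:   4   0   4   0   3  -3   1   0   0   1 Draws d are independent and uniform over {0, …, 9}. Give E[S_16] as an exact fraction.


17

Outcome values over d=0..9: [4, 0, 4, 0, 3, -3, 1, 0, 0, 1]
Σy = 10, Σy² = 52, M = 10
μ = 10/10 = 1,  σ² = 52/10 − (1)² = 21/5
E[S_16] = 1 + 16·(1) = 17


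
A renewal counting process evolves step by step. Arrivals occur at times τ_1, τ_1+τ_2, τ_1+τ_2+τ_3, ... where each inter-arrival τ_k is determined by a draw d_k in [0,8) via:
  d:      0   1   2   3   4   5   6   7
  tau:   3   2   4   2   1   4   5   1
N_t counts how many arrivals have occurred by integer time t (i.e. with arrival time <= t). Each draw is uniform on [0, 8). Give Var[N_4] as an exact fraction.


Inter-arrival values over d=0..7: [3, 2, 4, 2, 1, 4, 5, 1]
Each d has probability 1/8, so the pmf of τ is: f(1) = 1/4, f(2) = 1/4, f(3) = 1/8, f(4) = 1/4, f(5) = 1/8
Let p_n(j) = P(N_n = j), with p_0 = [1]. Condition on τ_1: p_n(0) = P(τ > n), and for j >= 1, p_n(j) = Σ_{k<=n} f(k)·p_{n−k}(j−1)
p_1 = [3/4, 1/4]  (j = 0..1)
p_2 = [1/2, 7/16, 1/16]  (j = 0..2)
p_3 = [3/8, 7/16, 11/64, 1/64]  (j = 0..3)
p_4 = [1/8, 9/16, 1/4, 15/256, 1/256]  (j = 0..4)
E[N_4] = Σ j·p_4(j) = 321/256;  E[N_4²] = Σ j²·p_4(j) = 551/256
Var[N_4] = 551/256 − (321/256)² = 38015/65536

38015/65536


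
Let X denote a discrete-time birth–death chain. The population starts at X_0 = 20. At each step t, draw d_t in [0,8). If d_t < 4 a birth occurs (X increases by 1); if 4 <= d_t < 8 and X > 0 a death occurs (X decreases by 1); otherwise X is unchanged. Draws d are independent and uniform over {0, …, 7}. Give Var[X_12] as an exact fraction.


12

X can drop by at most 1 per step and X_0 = 20 > T = 12, so X_t >= 20 − t >= 8 > 0 for every t <= 12: the floor at 0 (the 'and X > 0' condition) never binds. Hence X_12 = X_0 + Σ_{t<12} Y_t with i.i.d. increments Y_t = y(d_t) ∈ {+1, −1, 0}.
Outcome values over d=0..7: [1, 1, 1, 1, -1, -1, -1, -1]
Σy = 0, Σy² = 8, M = 8
μ = 0/8 = 0,  σ² = 8/8 − (0)² = 1
Independent increments: Var[X_12] = 12·σ² = 12·(1) = 12


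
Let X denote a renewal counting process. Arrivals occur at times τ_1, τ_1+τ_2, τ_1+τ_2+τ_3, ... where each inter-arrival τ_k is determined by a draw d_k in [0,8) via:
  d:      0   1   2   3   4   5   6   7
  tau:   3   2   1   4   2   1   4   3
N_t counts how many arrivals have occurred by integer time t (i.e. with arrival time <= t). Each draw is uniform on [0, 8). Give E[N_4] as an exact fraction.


369/256

Inter-arrival values over d=0..7: [3, 2, 1, 4, 2, 1, 4, 3]
Each d has probability 1/8, so the pmf of τ is: f(1) = 1/4, f(2) = 1/4, f(3) = 1/4, f(4) = 1/4
Renewal equation for m(n) = E[N_n]: condition on τ_1 = k (if k <= n, one arrival plus a fresh copy on the remaining n−k steps): m(n) = F(n) + Σ_{k<=n} f(k)·m(n−k), where F(n) = P(τ <= n) and m(0) = 0
m(1) = F(1) = 1/4
m(2) = F(2) + f(1)·m(1) = 1/2 + 1/4·1/4 = 9/16
m(3) = F(3) + f(1)·m(2) + f(2)·m(1) = 3/4 + 1/4·9/16 + 1/4·1/4 = 61/64
m(4) = F(4) + f(1)·m(3) + f(2)·m(2) + f(3)·m(1) = 1 + 1/4·61/64 + 1/4·9/16 + 1/4·1/4 = 369/256
E[N_4] = m(4) = 369/256


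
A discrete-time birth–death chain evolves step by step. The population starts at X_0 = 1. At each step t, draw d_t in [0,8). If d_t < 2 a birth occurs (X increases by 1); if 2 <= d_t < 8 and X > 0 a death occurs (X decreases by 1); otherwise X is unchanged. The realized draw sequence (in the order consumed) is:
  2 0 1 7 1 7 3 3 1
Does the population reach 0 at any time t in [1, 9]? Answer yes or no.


yes

t=0: X=1, d=2 → death, X_1=0
t=1: X=0, d=0 → birth, X_2=1
t=2: X=1, d=1 → birth, X_3=2
t=3: X=2, d=7 → death, X_4=1
t=4: X=1, d=1 → birth, X_5=2
t=5: X=2, d=7 → death, X_6=1
t=6: X=1, d=3 → death, X_7=0
t=7: X=0, d=3 → hold, X_8=0
t=8: X=0, d=1 → birth, X_9=1


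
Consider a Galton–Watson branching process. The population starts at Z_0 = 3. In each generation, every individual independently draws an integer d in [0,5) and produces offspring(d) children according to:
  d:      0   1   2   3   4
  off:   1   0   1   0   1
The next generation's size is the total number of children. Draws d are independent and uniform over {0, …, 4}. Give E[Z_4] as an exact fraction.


243/625

Outcome values over d=0..4: [1, 0, 1, 0, 1]
Σy = 3, Σy² = 3, M = 5
μ = 3/5 = 3/5,  σ² = 3/5 − (3/5)² = 6/25
E[Z_0] = 3
E[Z_1] = 3/5·E[Z_0] = 9/5
E[Z_2] = 3/5·E[Z_1] = 27/25
E[Z_3] = 3/5·E[Z_2] = 81/125
E[Z_4] = 3/5·E[Z_3] = 243/625


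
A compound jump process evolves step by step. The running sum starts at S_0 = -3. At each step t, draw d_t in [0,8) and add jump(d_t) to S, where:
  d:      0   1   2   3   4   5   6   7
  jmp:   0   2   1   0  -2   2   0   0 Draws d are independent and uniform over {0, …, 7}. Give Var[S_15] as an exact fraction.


1425/64

Outcome values over d=0..7: [0, 2, 1, 0, -2, 2, 0, 0]
Σy = 3, Σy² = 13, M = 8
μ = 3/8 = 3/8,  σ² = 13/8 − (3/8)² = 95/64
Independent increments: Var[S_15] = 15·σ² = 15·(95/64) = 1425/64


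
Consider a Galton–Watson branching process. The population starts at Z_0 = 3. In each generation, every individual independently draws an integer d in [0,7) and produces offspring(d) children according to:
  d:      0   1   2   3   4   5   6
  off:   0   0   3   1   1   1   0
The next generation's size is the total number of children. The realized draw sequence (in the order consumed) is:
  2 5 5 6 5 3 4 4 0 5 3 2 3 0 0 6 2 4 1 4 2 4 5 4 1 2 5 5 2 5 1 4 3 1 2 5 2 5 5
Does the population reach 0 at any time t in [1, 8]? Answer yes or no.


no

gen 0: Z_0=3, draws=[2, 5, 5], offspring=[3, 1, 1], Z_1=5
gen 1: Z_1=5, draws=[6, 5, 3, 4, 4], offspring=[0, 1, 1, 1, 1], Z_2=4
gen 2: Z_2=4, draws=[0, 5, 3, 2], offspring=[0, 1, 1, 3], Z_3=5
gen 3: Z_3=5, draws=[3, 0, 0, 6, 2], offspring=[1, 0, 0, 0, 3], Z_4=4
gen 4: Z_4=4, draws=[4, 1, 4, 2], offspring=[1, 0, 1, 3], Z_5=5
gen 5: Z_5=5, draws=[4, 5, 4, 1, 2], offspring=[1, 1, 1, 0, 3], Z_6=6
gen 6: Z_6=6, draws=[5, 5, 2, 5, 1, 4], offspring=[1, 1, 3, 1, 0, 1], Z_7=7
gen 7: Z_7=7, draws=[3, 1, 2, 5, 2, 5, 5], offspring=[1, 0, 3, 1, 3, 1, 1], Z_8=10


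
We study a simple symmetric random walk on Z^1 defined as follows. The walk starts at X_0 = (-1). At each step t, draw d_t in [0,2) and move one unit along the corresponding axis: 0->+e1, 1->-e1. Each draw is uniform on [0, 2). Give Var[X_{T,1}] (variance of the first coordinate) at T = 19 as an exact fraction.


19

Outcome values over d=0..1: [1, -1]
Σy = 0, Σy² = 2, M = 2
μ = 0/2 = 0,  σ² = 2/2 − (0)² = 1
Independent increments: Var[X_19] = 19·σ² = 19·(1) = 19


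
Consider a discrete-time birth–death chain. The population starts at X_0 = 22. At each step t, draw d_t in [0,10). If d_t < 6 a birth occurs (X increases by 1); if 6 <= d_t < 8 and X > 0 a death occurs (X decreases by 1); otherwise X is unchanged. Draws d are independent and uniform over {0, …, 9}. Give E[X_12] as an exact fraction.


134/5

X can drop by at most 1 per step and X_0 = 22 > T = 12, so X_t >= 22 − t >= 10 > 0 for every t <= 12: the floor at 0 (the 'and X > 0' condition) never binds. Hence X_12 = X_0 + Σ_{t<12} Y_t with i.i.d. increments Y_t = y(d_t) ∈ {+1, −1, 0}.
Outcome values over d=0..9: [1, 1, 1, 1, 1, 1, -1, -1, 0, 0]
Σy = 4, Σy² = 8, M = 10
μ = 4/10 = 2/5,  σ² = 8/10 − (2/5)² = 16/25
E[X_12] = 22 + 12·(2/5) = 134/5


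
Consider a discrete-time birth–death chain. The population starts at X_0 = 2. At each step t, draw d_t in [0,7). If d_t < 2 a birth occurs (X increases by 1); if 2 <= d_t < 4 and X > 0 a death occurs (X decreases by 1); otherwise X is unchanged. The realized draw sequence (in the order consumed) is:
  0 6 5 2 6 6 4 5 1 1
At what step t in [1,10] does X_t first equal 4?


t=0: X=2, d=0 → birth, X_1=3
t=1: X=3, d=6 → hold, X_2=3
t=2: X=3, d=5 → hold, X_3=3
t=3: X=3, d=2 → death, X_4=2
t=4: X=2, d=6 → hold, X_5=2
t=5: X=2, d=6 → hold, X_6=2
t=6: X=2, d=4 → hold, X_7=2
t=7: X=2, d=5 → hold, X_8=2
t=8: X=2, d=1 → birth, X_9=3
t=9: X=3, d=1 → birth, X_10=4

10


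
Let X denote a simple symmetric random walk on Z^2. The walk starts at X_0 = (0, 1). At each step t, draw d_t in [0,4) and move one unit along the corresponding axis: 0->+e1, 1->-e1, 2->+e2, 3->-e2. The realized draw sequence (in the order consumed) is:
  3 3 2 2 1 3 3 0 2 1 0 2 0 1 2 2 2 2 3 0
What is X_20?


t=0: X=(0, 1), d=3 → -e2, X_1=(0, 0)
t=1: X=(0, 0), d=3 → -e2, X_2=(0, -1)
t=2: X=(0, -1), d=2 → +e2, X_3=(0, 0)
t=3: X=(0, 0), d=2 → +e2, X_4=(0, 1)
t=4: X=(0, 1), d=1 → -e1, X_5=(-1, 1)
t=5: X=(-1, 1), d=3 → -e2, X_6=(-1, 0)
t=6: X=(-1, 0), d=3 → -e2, X_7=(-1, -1)
t=7: X=(-1, -1), d=0 → +e1, X_8=(0, -1)
t=8: X=(0, -1), d=2 → +e2, X_9=(0, 0)
t=9: X=(0, 0), d=1 → -e1, X_10=(-1, 0)
t=10: X=(-1, 0), d=0 → +e1, X_11=(0, 0)
t=11: X=(0, 0), d=2 → +e2, X_12=(0, 1)
t=12: X=(0, 1), d=0 → +e1, X_13=(1, 1)
t=13: X=(1, 1), d=1 → -e1, X_14=(0, 1)
t=14: X=(0, 1), d=2 → +e2, X_15=(0, 2)
t=15: X=(0, 2), d=2 → +e2, X_16=(0, 3)
t=16: X=(0, 3), d=2 → +e2, X_17=(0, 4)
t=17: X=(0, 4), d=2 → +e2, X_18=(0, 5)
t=18: X=(0, 5), d=3 → -e2, X_19=(0, 4)
t=19: X=(0, 4), d=0 → +e1, X_20=(1, 4)

(1, 4)


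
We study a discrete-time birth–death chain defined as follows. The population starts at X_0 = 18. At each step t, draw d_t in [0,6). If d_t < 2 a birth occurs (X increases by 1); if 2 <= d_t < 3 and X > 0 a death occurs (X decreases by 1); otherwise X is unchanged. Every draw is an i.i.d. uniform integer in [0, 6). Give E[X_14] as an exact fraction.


X can drop by at most 1 per step and X_0 = 18 > T = 14, so X_t >= 18 − t >= 4 > 0 for every t <= 14: the floor at 0 (the 'and X > 0' condition) never binds. Hence X_14 = X_0 + Σ_{t<14} Y_t with i.i.d. increments Y_t = y(d_t) ∈ {+1, −1, 0}.
Outcome values over d=0..5: [1, 1, -1, 0, 0, 0]
Σy = 1, Σy² = 3, M = 6
μ = 1/6 = 1/6,  σ² = 3/6 − (1/6)² = 17/36
E[X_14] = 18 + 14·(1/6) = 61/3

61/3


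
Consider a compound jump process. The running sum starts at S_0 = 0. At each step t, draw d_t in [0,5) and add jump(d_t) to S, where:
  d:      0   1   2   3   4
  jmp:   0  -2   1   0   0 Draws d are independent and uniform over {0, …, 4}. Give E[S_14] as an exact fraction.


-14/5

Outcome values over d=0..4: [0, -2, 1, 0, 0]
Σy = -1, Σy² = 5, M = 5
μ = -1/5 = -1/5,  σ² = 5/5 − (-1/5)² = 24/25
E[S_14] = 0 + 14·(-1/5) = -14/5


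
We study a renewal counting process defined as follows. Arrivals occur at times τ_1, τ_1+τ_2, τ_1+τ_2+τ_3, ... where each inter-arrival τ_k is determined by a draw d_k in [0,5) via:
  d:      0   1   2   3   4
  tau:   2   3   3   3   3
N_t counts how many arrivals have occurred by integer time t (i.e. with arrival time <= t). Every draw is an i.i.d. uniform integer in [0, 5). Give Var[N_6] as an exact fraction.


Inter-arrival values over d=0..4: [2, 3, 3, 3, 3]
Each d has probability 1/5, so the pmf of τ is: f(2) = 1/5, f(3) = 4/5
Let p_n(j) = P(N_n = j), with p_0 = [1]. Condition on τ_1: p_n(0) = P(τ > n), and for j >= 1, p_n(j) = Σ_{k<=n} f(k)·p_{n−k}(j−1)
p_1 = [1]  (j = 0)
p_2 = [4/5, 1/5]  (j = 0..1)
p_3 = [0, 1]  (j = 0..1)
p_4 = [0, 24/25, 1/25]  (j = 0..2)
p_5 = [0, 16/25, 9/25]  (j = 0..2)
p_6 = [0, 0, 124/125, 1/125]  (j = 0..3)
E[N_6] = Σ j·p_6(j) = 251/125;  E[N_6²] = Σ j²·p_6(j) = 101/25
Var[N_6] = 101/25 − (251/125)² = 124/15625

124/15625


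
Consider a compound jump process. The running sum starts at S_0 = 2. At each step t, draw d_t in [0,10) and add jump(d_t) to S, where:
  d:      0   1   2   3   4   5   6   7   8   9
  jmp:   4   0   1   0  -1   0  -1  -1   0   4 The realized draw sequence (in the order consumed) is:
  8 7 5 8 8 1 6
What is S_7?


0

t=0: S=2, d=8, jump=0, S_1=2
t=1: S=2, d=7, jump=-1, S_2=1
t=2: S=1, d=5, jump=0, S_3=1
t=3: S=1, d=8, jump=0, S_4=1
t=4: S=1, d=8, jump=0, S_5=1
t=5: S=1, d=1, jump=0, S_6=1
t=6: S=1, d=6, jump=-1, S_7=0


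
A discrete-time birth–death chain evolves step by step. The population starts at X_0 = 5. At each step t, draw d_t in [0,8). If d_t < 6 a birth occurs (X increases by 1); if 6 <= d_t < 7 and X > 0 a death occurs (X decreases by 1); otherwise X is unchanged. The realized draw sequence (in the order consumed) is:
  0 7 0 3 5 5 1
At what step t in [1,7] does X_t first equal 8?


t=0: X=5, d=0 → birth, X_1=6
t=1: X=6, d=7 → hold, X_2=6
t=2: X=6, d=0 → birth, X_3=7
t=3: X=7, d=3 → birth, X_4=8
t=4: X=8, d=5 → birth, X_5=9
t=5: X=9, d=5 → birth, X_6=10
t=6: X=10, d=1 → birth, X_7=11

4


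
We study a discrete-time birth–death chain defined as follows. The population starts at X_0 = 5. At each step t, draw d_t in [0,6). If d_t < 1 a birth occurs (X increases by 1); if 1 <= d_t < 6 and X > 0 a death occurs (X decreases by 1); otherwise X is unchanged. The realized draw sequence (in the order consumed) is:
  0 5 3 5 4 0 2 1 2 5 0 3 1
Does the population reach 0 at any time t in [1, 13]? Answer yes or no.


t=0: X=5, d=0 → birth, X_1=6
t=1: X=6, d=5 → death, X_2=5
t=2: X=5, d=3 → death, X_3=4
t=3: X=4, d=5 → death, X_4=3
t=4: X=3, d=4 → death, X_5=2
t=5: X=2, d=0 → birth, X_6=3
t=6: X=3, d=2 → death, X_7=2
t=7: X=2, d=1 → death, X_8=1
t=8: X=1, d=2 → death, X_9=0
t=9: X=0, d=5 → hold, X_10=0
t=10: X=0, d=0 → birth, X_11=1
t=11: X=1, d=3 → death, X_12=0
t=12: X=0, d=1 → hold, X_13=0

yes


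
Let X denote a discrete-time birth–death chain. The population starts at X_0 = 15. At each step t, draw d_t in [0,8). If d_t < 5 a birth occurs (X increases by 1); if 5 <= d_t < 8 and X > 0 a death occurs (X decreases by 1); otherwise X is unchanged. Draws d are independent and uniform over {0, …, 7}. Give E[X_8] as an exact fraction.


17

X can drop by at most 1 per step and X_0 = 15 > T = 8, so X_t >= 15 − t >= 7 > 0 for every t <= 8: the floor at 0 (the 'and X > 0' condition) never binds. Hence X_8 = X_0 + Σ_{t<8} Y_t with i.i.d. increments Y_t = y(d_t) ∈ {+1, −1, 0}.
Outcome values over d=0..7: [1, 1, 1, 1, 1, -1, -1, -1]
Σy = 2, Σy² = 8, M = 8
μ = 2/8 = 1/4,  σ² = 8/8 − (1/4)² = 15/16
E[X_8] = 15 + 8·(1/4) = 17


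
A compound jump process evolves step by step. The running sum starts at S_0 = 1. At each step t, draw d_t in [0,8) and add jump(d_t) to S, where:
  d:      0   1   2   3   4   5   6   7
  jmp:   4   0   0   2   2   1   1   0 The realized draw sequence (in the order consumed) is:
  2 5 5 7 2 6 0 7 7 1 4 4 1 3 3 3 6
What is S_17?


t=0: S=1, d=2, jump=0, S_1=1
t=1: S=1, d=5, jump=1, S_2=2
t=2: S=2, d=5, jump=1, S_3=3
t=3: S=3, d=7, jump=0, S_4=3
t=4: S=3, d=2, jump=0, S_5=3
t=5: S=3, d=6, jump=1, S_6=4
t=6: S=4, d=0, jump=4, S_7=8
t=7: S=8, d=7, jump=0, S_8=8
t=8: S=8, d=7, jump=0, S_9=8
t=9: S=8, d=1, jump=0, S_10=8
t=10: S=8, d=4, jump=2, S_11=10
t=11: S=10, d=4, jump=2, S_12=12
t=12: S=12, d=1, jump=0, S_13=12
t=13: S=12, d=3, jump=2, S_14=14
t=14: S=14, d=3, jump=2, S_15=16
t=15: S=16, d=3, jump=2, S_16=18
t=16: S=18, d=6, jump=1, S_17=19

19


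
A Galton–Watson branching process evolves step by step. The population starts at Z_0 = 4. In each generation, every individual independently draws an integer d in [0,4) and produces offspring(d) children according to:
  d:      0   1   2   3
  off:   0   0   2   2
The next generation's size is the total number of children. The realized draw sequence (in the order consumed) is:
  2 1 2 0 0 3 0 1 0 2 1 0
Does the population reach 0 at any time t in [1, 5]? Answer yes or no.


gen 0: Z_0=4, draws=[2, 1, 2, 0], offspring=[2, 0, 2, 0], Z_1=4
gen 1: Z_1=4, draws=[0, 3, 0, 1], offspring=[0, 2, 0, 0], Z_2=2
gen 2: Z_2=2, draws=[0, 2], offspring=[0, 2], Z_3=2
gen 3: Z_3=2, draws=[1, 0], offspring=[0, 0], Z_4=0
gen 4: Z_4=0, draws=[], offspring=[], Z_5=0

yes


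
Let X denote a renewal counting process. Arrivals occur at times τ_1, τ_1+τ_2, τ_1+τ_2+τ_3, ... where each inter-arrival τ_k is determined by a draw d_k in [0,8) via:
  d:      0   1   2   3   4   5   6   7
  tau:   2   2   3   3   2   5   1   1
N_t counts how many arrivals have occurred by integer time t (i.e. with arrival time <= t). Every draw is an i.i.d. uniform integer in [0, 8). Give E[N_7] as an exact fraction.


Inter-arrival values over d=0..7: [2, 2, 3, 3, 2, 5, 1, 1]
Each d has probability 1/8, so the pmf of τ is: f(1) = 1/4, f(2) = 3/8, f(3) = 1/4, f(5) = 1/8
Renewal equation for m(n) = E[N_n]: condition on τ_1 = k (if k <= n, one arrival plus a fresh copy on the remaining n−k steps): m(n) = F(n) + Σ_{k<=n} f(k)·m(n−k), where F(n) = P(τ <= n) and m(0) = 0
m(1) = F(1) = 1/4
m(2) = F(2) + f(1)·m(1) = 5/8 + 1/4·1/4 = 11/16
m(3) = F(3) + f(1)·m(2) + f(2)·m(1) = 7/8 + 1/4·11/16 + 3/8·1/4 = 73/64
m(4) = F(4) + f(1)·m(3) + f(2)·m(2) + f(3)·m(1) = 7/8 + 1/4·73/64 + 3/8·11/16 + 1/4·1/4 = 379/256
m(5) = F(5) + f(1)·m(4) + f(2)·m(3) + f(3)·m(2) = 1 + 1/4·379/256 + 3/8·73/64 + 1/4·11/16 = 2017/1024
m(6) = F(6) + f(1)·m(5) + f(2)·m(4) + f(3)·m(3) + f(5)·m(1) = 1 + 1/4·2017/1024 + 3/8·379/256 + 1/4·73/64 + 1/8·1/4 = 9683/4096
m(7) = F(7) + f(1)·m(6) + f(2)·m(5) + f(3)·m(4) + f(5)·m(2) = 1 + 1/4·9683/4096 + 3/8·2017/1024 + 1/4·379/256 + 1/8·11/16 = 45641/16384
E[N_7] = m(7) = 45641/16384

45641/16384


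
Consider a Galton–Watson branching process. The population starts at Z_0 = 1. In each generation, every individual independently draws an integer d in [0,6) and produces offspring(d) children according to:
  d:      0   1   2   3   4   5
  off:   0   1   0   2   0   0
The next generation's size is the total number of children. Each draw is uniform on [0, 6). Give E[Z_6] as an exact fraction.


1/64

Outcome values over d=0..5: [0, 1, 0, 2, 0, 0]
Σy = 3, Σy² = 5, M = 6
μ = 3/6 = 1/2,  σ² = 5/6 − (1/2)² = 7/12
E[Z_0] = 1
E[Z_1] = 1/2·E[Z_0] = 1/2
E[Z_2] = 1/2·E[Z_1] = 1/4
E[Z_3] = 1/2·E[Z_2] = 1/8
E[Z_4] = 1/2·E[Z_3] = 1/16
E[Z_5] = 1/2·E[Z_4] = 1/32
E[Z_6] = 1/2·E[Z_5] = 1/64


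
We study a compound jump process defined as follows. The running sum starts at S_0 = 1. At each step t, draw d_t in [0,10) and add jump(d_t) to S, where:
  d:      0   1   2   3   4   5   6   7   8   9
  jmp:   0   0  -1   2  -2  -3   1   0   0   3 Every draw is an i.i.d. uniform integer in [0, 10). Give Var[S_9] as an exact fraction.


126/5

Outcome values over d=0..9: [0, 0, -1, 2, -2, -3, 1, 0, 0, 3]
Σy = 0, Σy² = 28, M = 10
μ = 0/10 = 0,  σ² = 28/10 − (0)² = 14/5
Independent increments: Var[S_9] = 9·σ² = 9·(14/5) = 126/5


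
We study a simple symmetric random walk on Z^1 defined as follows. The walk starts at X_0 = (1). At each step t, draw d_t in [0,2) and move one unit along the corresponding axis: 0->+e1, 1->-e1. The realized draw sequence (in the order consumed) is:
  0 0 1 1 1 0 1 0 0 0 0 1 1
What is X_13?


(2)

t=0: X=(1), d=0 → +e1, X_1=(2)
t=1: X=(2), d=0 → +e1, X_2=(3)
t=2: X=(3), d=1 → -e1, X_3=(2)
t=3: X=(2), d=1 → -e1, X_4=(1)
t=4: X=(1), d=1 → -e1, X_5=(0)
t=5: X=(0), d=0 → +e1, X_6=(1)
t=6: X=(1), d=1 → -e1, X_7=(0)
t=7: X=(0), d=0 → +e1, X_8=(1)
t=8: X=(1), d=0 → +e1, X_9=(2)
t=9: X=(2), d=0 → +e1, X_10=(3)
t=10: X=(3), d=0 → +e1, X_11=(4)
t=11: X=(4), d=1 → -e1, X_12=(3)
t=12: X=(3), d=1 → -e1, X_13=(2)


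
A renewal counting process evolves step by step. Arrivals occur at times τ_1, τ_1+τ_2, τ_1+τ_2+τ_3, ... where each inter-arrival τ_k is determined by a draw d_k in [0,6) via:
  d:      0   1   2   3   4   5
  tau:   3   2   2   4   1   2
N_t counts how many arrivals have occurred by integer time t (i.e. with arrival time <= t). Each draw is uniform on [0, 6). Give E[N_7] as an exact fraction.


Inter-arrival values over d=0..5: [3, 2, 2, 4, 1, 2]
Each d has probability 1/6, so the pmf of τ is: f(1) = 1/6, f(2) = 1/2, f(3) = 1/6, f(4) = 1/6
Renewal equation for m(n) = E[N_n]: condition on τ_1 = k (if k <= n, one arrival plus a fresh copy on the remaining n−k steps): m(n) = F(n) + Σ_{k<=n} f(k)·m(n−k), where F(n) = P(τ <= n) and m(0) = 0
m(1) = F(1) = 1/6
m(2) = F(2) + f(1)·m(1) = 2/3 + 1/6·1/6 = 25/36
m(3) = F(3) + f(1)·m(2) + f(2)·m(1) = 5/6 + 1/6·25/36 + 1/2·1/6 = 223/216
m(4) = F(4) + f(1)·m(3) + f(2)·m(2) + f(3)·m(1) = 1 + 1/6·223/216 + 1/2·25/36 + 1/6·1/6 = 2005/1296
m(5) = F(5) + f(1)·m(4) + f(2)·m(3) + f(3)·m(2) + f(4)·m(1) = 1 + 1/6·2005/1296 + 1/2·223/216 + 1/6·25/36 + 1/6·1/6 = 14911/7776
m(6) = F(6) + f(1)·m(5) + f(2)·m(4) + f(3)·m(3) + f(4)·m(2) = 1 + 1/6·14911/7776 + 1/2·2005/1296 + 1/6·223/216 + 1/6·25/36 = 111085/46656
m(7) = F(7) + f(1)·m(6) + f(2)·m(5) + f(3)·m(4) + f(4)·m(3) = 1 + 1/6·111085/46656 + 1/2·14911/7776 + 1/6·2005/1296 + 1/6·223/216 = 779767/279936
E[N_7] = m(7) = 779767/279936

779767/279936


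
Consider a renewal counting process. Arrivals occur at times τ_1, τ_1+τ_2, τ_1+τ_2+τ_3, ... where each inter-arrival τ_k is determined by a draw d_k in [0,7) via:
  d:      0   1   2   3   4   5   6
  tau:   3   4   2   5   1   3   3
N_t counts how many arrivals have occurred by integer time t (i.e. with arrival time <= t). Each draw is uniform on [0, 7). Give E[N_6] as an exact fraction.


Inter-arrival values over d=0..6: [3, 4, 2, 5, 1, 3, 3]
Each d has probability 1/7, so the pmf of τ is: f(1) = 1/7, f(2) = 1/7, f(3) = 3/7, f(4) = 1/7, f(5) = 1/7
Renewal equation for m(n) = E[N_n]: condition on τ_1 = k (if k <= n, one arrival plus a fresh copy on the remaining n−k steps): m(n) = F(n) + Σ_{k<=n} f(k)·m(n−k), where F(n) = P(τ <= n) and m(0) = 0
m(1) = F(1) = 1/7
m(2) = F(2) + f(1)·m(1) = 2/7 + 1/7·1/7 = 15/49
m(3) = F(3) + f(1)·m(2) + f(2)·m(1) = 5/7 + 1/7·15/49 + 1/7·1/7 = 267/343
m(4) = F(4) + f(1)·m(3) + f(2)·m(2) + f(3)·m(1) = 6/7 + 1/7·267/343 + 1/7·15/49 + 3/7·1/7 = 2577/2401
m(5) = F(5) + f(1)·m(4) + f(2)·m(3) + f(3)·m(2) + f(4)·m(1) = 1 + 1/7·2577/2401 + 1/7·267/343 + 3/7·15/49 + 1/7·1/7 = 23801/16807
m(6) = F(6) + f(1)·m(5) + f(2)·m(4) + f(3)·m(3) + f(4)·m(2) + f(5)·m(1) = 1 + 1/7·23801/16807 + 1/7·2577/2401 + 3/7·267/343 + 1/7·15/49 + 1/7·1/7 = 206284/117649
E[N_6] = m(6) = 206284/117649

206284/117649


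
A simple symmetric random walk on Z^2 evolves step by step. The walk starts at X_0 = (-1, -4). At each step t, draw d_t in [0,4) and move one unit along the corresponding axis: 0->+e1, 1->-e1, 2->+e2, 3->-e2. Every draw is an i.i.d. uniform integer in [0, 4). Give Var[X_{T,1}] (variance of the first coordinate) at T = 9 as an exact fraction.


9/2

Outcome values over d=0..3: [1, -1, 0, 0]
Σy = 0, Σy² = 2, M = 4
μ = 0/4 = 0,  σ² = 2/4 − (0)² = 1/2
Independent increments: Var[X_9] = 9·σ² = 9·(1/2) = 9/2


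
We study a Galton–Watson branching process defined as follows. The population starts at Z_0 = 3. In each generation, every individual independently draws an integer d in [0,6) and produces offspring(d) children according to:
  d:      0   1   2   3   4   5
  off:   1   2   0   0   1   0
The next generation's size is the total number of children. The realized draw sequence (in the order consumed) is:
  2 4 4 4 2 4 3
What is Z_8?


0

gen 0: Z_0=3, draws=[2, 4, 4], offspring=[0, 1, 1], Z_1=2
gen 1: Z_1=2, draws=[4, 2], offspring=[1, 0], Z_2=1
gen 2: Z_2=1, draws=[4], offspring=[1], Z_3=1
gen 3: Z_3=1, draws=[3], offspring=[0], Z_4=0
gen 4: Z_4=0, draws=[], offspring=[], Z_5=0
gen 5: Z_5=0, draws=[], offspring=[], Z_6=0
gen 6: Z_6=0, draws=[], offspring=[], Z_7=0
gen 7: Z_7=0, draws=[], offspring=[], Z_8=0


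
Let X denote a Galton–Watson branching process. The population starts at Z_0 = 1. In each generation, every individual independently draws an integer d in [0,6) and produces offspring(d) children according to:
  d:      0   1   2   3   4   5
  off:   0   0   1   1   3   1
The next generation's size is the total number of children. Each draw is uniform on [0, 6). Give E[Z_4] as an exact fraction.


Outcome values over d=0..5: [0, 0, 1, 1, 3, 1]
Σy = 6, Σy² = 12, M = 6
μ = 6/6 = 1,  σ² = 12/6 − (1)² = 1
E[Z_0] = 1
E[Z_1] = 1·E[Z_0] = 1
E[Z_2] = 1·E[Z_1] = 1
E[Z_3] = 1·E[Z_2] = 1
E[Z_4] = 1·E[Z_3] = 1

1


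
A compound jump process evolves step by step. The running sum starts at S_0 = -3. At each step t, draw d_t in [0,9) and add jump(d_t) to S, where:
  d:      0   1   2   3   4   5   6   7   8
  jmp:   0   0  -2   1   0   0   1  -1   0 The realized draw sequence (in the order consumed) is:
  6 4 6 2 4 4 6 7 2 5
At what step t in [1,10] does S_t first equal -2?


t=0: S=-3, d=6, jump=1, S_1=-2
t=1: S=-2, d=4, jump=0, S_2=-2
t=2: S=-2, d=6, jump=1, S_3=-1
t=3: S=-1, d=2, jump=-2, S_4=-3
t=4: S=-3, d=4, jump=0, S_5=-3
t=5: S=-3, d=4, jump=0, S_6=-3
t=6: S=-3, d=6, jump=1, S_7=-2
t=7: S=-2, d=7, jump=-1, S_8=-3
t=8: S=-3, d=2, jump=-2, S_9=-5
t=9: S=-5, d=5, jump=0, S_10=-5

1


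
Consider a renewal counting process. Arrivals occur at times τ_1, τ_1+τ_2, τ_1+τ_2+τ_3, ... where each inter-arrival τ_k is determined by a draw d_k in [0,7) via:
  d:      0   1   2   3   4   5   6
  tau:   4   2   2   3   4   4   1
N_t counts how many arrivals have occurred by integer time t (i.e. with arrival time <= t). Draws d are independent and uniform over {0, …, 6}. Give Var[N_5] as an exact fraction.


111187488/282475249

Inter-arrival values over d=0..6: [4, 2, 2, 3, 4, 4, 1]
Each d has probability 1/7, so the pmf of τ is: f(1) = 1/7, f(2) = 2/7, f(3) = 1/7, f(4) = 3/7
Let p_n(j) = P(N_n = j), with p_0 = [1]. Condition on τ_1: p_n(0) = P(τ > n), and for j >= 1, p_n(j) = Σ_{k<=n} f(k)·p_{n−k}(j−1)
p_1 = [6/7, 1/7]  (j = 0..1)
p_2 = [4/7, 20/49, 1/49]  (j = 0..2)
p_3 = [3/7, 23/49, 34/343, 1/343]  (j = 0..3)
p_4 = [0, 38/49, 10/49, 48/2401, 1/2401]  (j = 0..4)
p_5 = [0, 4/7, 125/343, 145/2401, 62/16807, 1/16807]  (j = 0..5)
E[N_5] = Σ j·p_5(j) = 25152/16807;  E[N_5²] = Σ j²·p_5(j) = 44256/16807
Var[N_5] = 44256/16807 − (25152/16807)² = 111187488/282475249


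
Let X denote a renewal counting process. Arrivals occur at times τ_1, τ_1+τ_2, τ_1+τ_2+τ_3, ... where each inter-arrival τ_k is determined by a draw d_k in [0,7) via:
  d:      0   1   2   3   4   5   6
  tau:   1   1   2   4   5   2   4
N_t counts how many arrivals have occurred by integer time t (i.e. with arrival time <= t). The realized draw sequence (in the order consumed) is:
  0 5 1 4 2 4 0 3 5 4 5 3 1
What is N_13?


5

draw d_1=0: τ_1=1, arrival time A_1=1
draw d_2=5: τ_2=2, arrival time A_2=3
draw d_3=1: τ_3=1, arrival time A_3=4
draw d_4=4: τ_4=5, arrival time A_4=9
draw d_5=2: τ_5=2, arrival time A_5=11
draw d_6=4: τ_6=5, arrival time A_6=16
draw d_7=0: τ_7=1, arrival time A_7=17
draw d_8=3: τ_8=4, arrival time A_8=21
draw d_9=5: τ_9=2, arrival time A_9=23
draw d_10=4: τ_10=5, arrival time A_10=28
draw d_11=5: τ_11=2, arrival time A_11=30
draw d_12=3: τ_12=4, arrival time A_12=34
draw d_13=1: τ_13=1, arrival time A_13=35
N_t over t=0..13: 0:0 1:1 2:1 3:2 4:3 5:3 6:3 7:3 8:3 9:4 10:4 11:5 12:5 13:5


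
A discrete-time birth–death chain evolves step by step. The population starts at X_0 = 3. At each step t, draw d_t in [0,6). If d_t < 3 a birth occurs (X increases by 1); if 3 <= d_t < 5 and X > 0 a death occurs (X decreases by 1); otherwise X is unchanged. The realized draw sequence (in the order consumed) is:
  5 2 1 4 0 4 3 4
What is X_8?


t=0: X=3, d=5 → hold, X_1=3
t=1: X=3, d=2 → birth, X_2=4
t=2: X=4, d=1 → birth, X_3=5
t=3: X=5, d=4 → death, X_4=4
t=4: X=4, d=0 → birth, X_5=5
t=5: X=5, d=4 → death, X_6=4
t=6: X=4, d=3 → death, X_7=3
t=7: X=3, d=4 → death, X_8=2

2


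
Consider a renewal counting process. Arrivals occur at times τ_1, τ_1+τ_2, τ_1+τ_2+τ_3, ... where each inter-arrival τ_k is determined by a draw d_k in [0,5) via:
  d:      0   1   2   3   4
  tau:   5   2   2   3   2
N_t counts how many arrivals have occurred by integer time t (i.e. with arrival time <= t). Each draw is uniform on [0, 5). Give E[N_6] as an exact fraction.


232/125

Inter-arrival values over d=0..4: [5, 2, 2, 3, 2]
Each d has probability 1/5, so the pmf of τ is: f(2) = 3/5, f(3) = 1/5, f(5) = 1/5
Renewal equation for m(n) = E[N_n]: condition on τ_1 = k (if k <= n, one arrival plus a fresh copy on the remaining n−k steps): m(n) = F(n) + Σ_{k<=n} f(k)·m(n−k), where F(n) = P(τ <= n) and m(0) = 0
m(1) = F(1) = 0
m(2) = F(2) = 3/5
m(3) = F(3) = 4/5
m(4) = F(4) + f(2)·m(2) = 4/5 + 3/5·3/5 = 29/25
m(5) = F(5) + f(2)·m(3) + f(3)·m(2) = 1 + 3/5·4/5 + 1/5·3/5 = 8/5
m(6) = F(6) + f(2)·m(4) + f(3)·m(3) = 1 + 3/5·29/25 + 1/5·4/5 = 232/125
E[N_6] = m(6) = 232/125


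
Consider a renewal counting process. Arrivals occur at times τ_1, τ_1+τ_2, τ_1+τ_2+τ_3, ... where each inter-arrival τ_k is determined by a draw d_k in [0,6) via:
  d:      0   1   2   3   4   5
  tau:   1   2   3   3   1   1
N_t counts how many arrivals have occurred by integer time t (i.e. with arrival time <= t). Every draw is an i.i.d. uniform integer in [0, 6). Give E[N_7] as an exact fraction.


Inter-arrival values over d=0..5: [1, 2, 3, 3, 1, 1]
Each d has probability 1/6, so the pmf of τ is: f(1) = 1/2, f(2) = 1/6, f(3) = 1/3
Renewal equation for m(n) = E[N_n]: condition on τ_1 = k (if k <= n, one arrival plus a fresh copy on the remaining n−k steps): m(n) = F(n) + Σ_{k<=n} f(k)·m(n−k), where F(n) = P(τ <= n) and m(0) = 0
m(1) = F(1) = 1/2
m(2) = F(2) + f(1)·m(1) = 2/3 + 1/2·1/2 = 11/12
m(3) = F(3) + f(1)·m(2) + f(2)·m(1) = 1 + 1/2·11/12 + 1/6·1/2 = 37/24
m(4) = F(4) + f(1)·m(3) + f(2)·m(2) + f(3)·m(1) = 1 + 1/2·37/24 + 1/6·11/12 + 1/3·1/2 = 301/144
m(5) = F(5) + f(1)·m(4) + f(2)·m(3) + f(3)·m(2) = 1 + 1/2·301/144 + 1/6·37/24 + 1/3·11/12 = 751/288
m(6) = F(6) + f(1)·m(5) + f(2)·m(4) + f(3)·m(3) = 1 + 1/2·751/288 + 1/6·301/144 + 1/3·37/24 = 5471/1728
m(7) = F(7) + f(1)·m(6) + f(2)·m(5) + f(3)·m(4) = 1 + 1/2·5471/1728 + 1/6·751/288 + 1/3·301/144 = 4279/1152
E[N_7] = m(7) = 4279/1152

4279/1152


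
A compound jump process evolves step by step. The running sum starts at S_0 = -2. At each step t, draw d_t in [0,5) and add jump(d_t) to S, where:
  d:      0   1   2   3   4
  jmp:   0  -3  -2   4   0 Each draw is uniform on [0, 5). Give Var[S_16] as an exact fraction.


Outcome values over d=0..4: [0, -3, -2, 4, 0]
Σy = -1, Σy² = 29, M = 5
μ = -1/5 = -1/5,  σ² = 29/5 − (-1/5)² = 144/25
Independent increments: Var[S_16] = 16·σ² = 16·(144/25) = 2304/25

2304/25


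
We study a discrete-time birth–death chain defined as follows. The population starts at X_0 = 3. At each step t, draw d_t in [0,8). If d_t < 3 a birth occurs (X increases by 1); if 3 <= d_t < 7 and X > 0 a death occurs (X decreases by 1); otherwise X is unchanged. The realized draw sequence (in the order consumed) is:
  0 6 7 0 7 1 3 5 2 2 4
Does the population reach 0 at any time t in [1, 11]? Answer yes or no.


no

t=0: X=3, d=0 → birth, X_1=4
t=1: X=4, d=6 → death, X_2=3
t=2: X=3, d=7 → hold, X_3=3
t=3: X=3, d=0 → birth, X_4=4
t=4: X=4, d=7 → hold, X_5=4
t=5: X=4, d=1 → birth, X_6=5
t=6: X=5, d=3 → death, X_7=4
t=7: X=4, d=5 → death, X_8=3
t=8: X=3, d=2 → birth, X_9=4
t=9: X=4, d=2 → birth, X_10=5
t=10: X=5, d=4 → death, X_11=4


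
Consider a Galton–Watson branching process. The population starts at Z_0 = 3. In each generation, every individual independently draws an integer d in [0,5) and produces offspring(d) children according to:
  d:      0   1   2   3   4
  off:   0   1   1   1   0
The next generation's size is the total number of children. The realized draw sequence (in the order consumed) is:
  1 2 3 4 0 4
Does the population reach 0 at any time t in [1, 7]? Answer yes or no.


yes

gen 0: Z_0=3, draws=[1, 2, 3], offspring=[1, 1, 1], Z_1=3
gen 1: Z_1=3, draws=[4, 0, 4], offspring=[0, 0, 0], Z_2=0
gen 2: Z_2=0, draws=[], offspring=[], Z_3=0
gen 3: Z_3=0, draws=[], offspring=[], Z_4=0
gen 4: Z_4=0, draws=[], offspring=[], Z_5=0
gen 5: Z_5=0, draws=[], offspring=[], Z_6=0
gen 6: Z_6=0, draws=[], offspring=[], Z_7=0


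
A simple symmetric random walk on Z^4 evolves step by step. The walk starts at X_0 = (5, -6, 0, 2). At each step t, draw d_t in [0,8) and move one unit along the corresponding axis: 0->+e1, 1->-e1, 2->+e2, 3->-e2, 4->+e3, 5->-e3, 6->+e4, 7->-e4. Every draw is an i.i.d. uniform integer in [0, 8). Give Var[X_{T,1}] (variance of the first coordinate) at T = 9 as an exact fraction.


Outcome values over d=0..7: [1, -1, 0, 0, 0, 0, 0, 0]
Σy = 0, Σy² = 2, M = 8
μ = 0/8 = 0,  σ² = 2/8 − (0)² = 1/4
Independent increments: Var[X_9] = 9·σ² = 9·(1/4) = 9/4

9/4


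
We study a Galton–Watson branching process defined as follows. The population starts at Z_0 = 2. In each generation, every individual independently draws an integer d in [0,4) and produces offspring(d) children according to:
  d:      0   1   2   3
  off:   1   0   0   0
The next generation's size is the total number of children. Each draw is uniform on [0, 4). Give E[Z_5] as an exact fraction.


Outcome values over d=0..3: [1, 0, 0, 0]
Σy = 1, Σy² = 1, M = 4
μ = 1/4 = 1/4,  σ² = 1/4 − (1/4)² = 3/16
E[Z_0] = 2
E[Z_1] = 1/4·E[Z_0] = 1/2
E[Z_2] = 1/4·E[Z_1] = 1/8
E[Z_3] = 1/4·E[Z_2] = 1/32
E[Z_4] = 1/4·E[Z_3] = 1/128
E[Z_5] = 1/4·E[Z_4] = 1/512

1/512


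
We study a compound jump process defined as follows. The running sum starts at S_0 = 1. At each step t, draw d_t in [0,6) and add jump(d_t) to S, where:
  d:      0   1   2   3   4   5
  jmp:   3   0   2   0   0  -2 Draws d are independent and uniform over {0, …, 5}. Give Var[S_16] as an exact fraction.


Outcome values over d=0..5: [3, 0, 2, 0, 0, -2]
Σy = 3, Σy² = 17, M = 6
μ = 3/6 = 1/2,  σ² = 17/6 − (1/2)² = 31/12
Independent increments: Var[S_16] = 16·σ² = 16·(31/12) = 124/3

124/3


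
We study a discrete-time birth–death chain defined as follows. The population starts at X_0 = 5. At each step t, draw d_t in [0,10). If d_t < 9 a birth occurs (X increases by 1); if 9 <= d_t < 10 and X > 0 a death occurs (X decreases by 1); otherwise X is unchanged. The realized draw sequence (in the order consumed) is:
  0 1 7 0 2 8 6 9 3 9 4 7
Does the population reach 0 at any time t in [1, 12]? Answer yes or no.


no

t=0: X=5, d=0 → birth, X_1=6
t=1: X=6, d=1 → birth, X_2=7
t=2: X=7, d=7 → birth, X_3=8
t=3: X=8, d=0 → birth, X_4=9
t=4: X=9, d=2 → birth, X_5=10
t=5: X=10, d=8 → birth, X_6=11
t=6: X=11, d=6 → birth, X_7=12
t=7: X=12, d=9 → death, X_8=11
t=8: X=11, d=3 → birth, X_9=12
t=9: X=12, d=9 → death, X_10=11
t=10: X=11, d=4 → birth, X_11=12
t=11: X=12, d=7 → birth, X_12=13
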